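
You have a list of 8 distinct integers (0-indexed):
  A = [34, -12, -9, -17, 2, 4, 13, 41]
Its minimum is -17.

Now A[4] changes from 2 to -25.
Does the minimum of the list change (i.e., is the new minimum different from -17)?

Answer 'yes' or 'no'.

Old min = -17
Change: A[4] 2 -> -25
Changed element was NOT the min; min changes only if -25 < -17.
New min = -25; changed? yes

Answer: yes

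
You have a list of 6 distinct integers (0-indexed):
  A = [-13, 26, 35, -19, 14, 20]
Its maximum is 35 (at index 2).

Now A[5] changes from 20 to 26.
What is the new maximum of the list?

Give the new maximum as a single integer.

Old max = 35 (at index 2)
Change: A[5] 20 -> 26
Changed element was NOT the old max.
  New max = max(old_max, new_val) = max(35, 26) = 35

Answer: 35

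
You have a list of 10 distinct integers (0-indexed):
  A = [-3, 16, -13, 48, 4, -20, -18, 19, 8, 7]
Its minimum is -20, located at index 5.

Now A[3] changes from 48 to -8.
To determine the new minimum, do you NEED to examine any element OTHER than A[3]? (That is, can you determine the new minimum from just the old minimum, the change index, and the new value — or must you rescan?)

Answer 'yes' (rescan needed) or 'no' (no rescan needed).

Answer: no

Derivation:
Old min = -20 at index 5
Change at index 3: 48 -> -8
Index 3 was NOT the min. New min = min(-20, -8). No rescan of other elements needed.
Needs rescan: no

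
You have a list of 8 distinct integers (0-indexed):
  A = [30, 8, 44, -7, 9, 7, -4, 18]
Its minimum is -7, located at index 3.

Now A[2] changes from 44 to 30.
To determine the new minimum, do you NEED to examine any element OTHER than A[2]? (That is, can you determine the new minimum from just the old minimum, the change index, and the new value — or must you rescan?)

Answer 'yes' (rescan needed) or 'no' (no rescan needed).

Old min = -7 at index 3
Change at index 2: 44 -> 30
Index 2 was NOT the min. New min = min(-7, 30). No rescan of other elements needed.
Needs rescan: no

Answer: no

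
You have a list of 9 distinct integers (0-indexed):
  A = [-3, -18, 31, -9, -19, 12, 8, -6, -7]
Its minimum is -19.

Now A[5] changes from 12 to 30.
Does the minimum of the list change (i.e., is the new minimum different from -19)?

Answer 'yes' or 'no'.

Answer: no

Derivation:
Old min = -19
Change: A[5] 12 -> 30
Changed element was NOT the min; min changes only if 30 < -19.
New min = -19; changed? no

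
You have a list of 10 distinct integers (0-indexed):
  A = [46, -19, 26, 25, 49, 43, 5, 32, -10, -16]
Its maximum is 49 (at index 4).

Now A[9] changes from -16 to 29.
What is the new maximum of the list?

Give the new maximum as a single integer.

Answer: 49

Derivation:
Old max = 49 (at index 4)
Change: A[9] -16 -> 29
Changed element was NOT the old max.
  New max = max(old_max, new_val) = max(49, 29) = 49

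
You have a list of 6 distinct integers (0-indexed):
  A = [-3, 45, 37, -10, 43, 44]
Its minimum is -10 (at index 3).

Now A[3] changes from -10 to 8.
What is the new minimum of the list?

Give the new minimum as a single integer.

Old min = -10 (at index 3)
Change: A[3] -10 -> 8
Changed element WAS the min. Need to check: is 8 still <= all others?
  Min of remaining elements: -3
  New min = min(8, -3) = -3

Answer: -3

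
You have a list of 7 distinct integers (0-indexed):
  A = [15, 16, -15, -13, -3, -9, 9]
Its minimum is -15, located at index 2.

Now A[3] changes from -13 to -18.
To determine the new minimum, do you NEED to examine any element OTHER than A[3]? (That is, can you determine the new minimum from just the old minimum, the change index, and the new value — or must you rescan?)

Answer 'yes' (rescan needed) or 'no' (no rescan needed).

Old min = -15 at index 2
Change at index 3: -13 -> -18
Index 3 was NOT the min. New min = min(-15, -18). No rescan of other elements needed.
Needs rescan: no

Answer: no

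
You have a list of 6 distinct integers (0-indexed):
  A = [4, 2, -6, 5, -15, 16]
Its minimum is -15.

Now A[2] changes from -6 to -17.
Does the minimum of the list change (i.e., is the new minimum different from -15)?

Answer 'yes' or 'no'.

Old min = -15
Change: A[2] -6 -> -17
Changed element was NOT the min; min changes only if -17 < -15.
New min = -17; changed? yes

Answer: yes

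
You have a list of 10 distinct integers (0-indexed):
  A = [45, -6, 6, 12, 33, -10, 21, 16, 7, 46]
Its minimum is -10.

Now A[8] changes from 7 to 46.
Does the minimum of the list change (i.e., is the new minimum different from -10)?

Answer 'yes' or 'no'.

Old min = -10
Change: A[8] 7 -> 46
Changed element was NOT the min; min changes only if 46 < -10.
New min = -10; changed? no

Answer: no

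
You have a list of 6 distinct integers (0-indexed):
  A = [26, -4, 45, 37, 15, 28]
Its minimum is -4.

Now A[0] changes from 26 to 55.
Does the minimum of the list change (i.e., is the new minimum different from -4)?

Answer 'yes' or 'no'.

Old min = -4
Change: A[0] 26 -> 55
Changed element was NOT the min; min changes only if 55 < -4.
New min = -4; changed? no

Answer: no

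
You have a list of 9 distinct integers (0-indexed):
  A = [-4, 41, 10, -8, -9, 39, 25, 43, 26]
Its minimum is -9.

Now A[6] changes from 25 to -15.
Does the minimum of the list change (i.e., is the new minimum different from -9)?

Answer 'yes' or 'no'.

Answer: yes

Derivation:
Old min = -9
Change: A[6] 25 -> -15
Changed element was NOT the min; min changes only if -15 < -9.
New min = -15; changed? yes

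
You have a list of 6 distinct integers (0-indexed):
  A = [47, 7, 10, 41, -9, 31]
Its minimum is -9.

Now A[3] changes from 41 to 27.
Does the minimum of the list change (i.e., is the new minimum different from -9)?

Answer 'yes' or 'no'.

Old min = -9
Change: A[3] 41 -> 27
Changed element was NOT the min; min changes only if 27 < -9.
New min = -9; changed? no

Answer: no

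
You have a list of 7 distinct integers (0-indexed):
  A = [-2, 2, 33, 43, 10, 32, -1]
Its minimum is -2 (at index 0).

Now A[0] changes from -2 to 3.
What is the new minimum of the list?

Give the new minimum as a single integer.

Old min = -2 (at index 0)
Change: A[0] -2 -> 3
Changed element WAS the min. Need to check: is 3 still <= all others?
  Min of remaining elements: -1
  New min = min(3, -1) = -1

Answer: -1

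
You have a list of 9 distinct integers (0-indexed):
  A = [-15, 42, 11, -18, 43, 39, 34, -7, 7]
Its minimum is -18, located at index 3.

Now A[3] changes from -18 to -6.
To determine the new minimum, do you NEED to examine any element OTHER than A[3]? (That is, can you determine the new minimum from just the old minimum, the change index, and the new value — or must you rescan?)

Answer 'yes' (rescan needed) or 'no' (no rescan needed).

Answer: yes

Derivation:
Old min = -18 at index 3
Change at index 3: -18 -> -6
Index 3 WAS the min and new value -6 > old min -18. Must rescan other elements to find the new min.
Needs rescan: yes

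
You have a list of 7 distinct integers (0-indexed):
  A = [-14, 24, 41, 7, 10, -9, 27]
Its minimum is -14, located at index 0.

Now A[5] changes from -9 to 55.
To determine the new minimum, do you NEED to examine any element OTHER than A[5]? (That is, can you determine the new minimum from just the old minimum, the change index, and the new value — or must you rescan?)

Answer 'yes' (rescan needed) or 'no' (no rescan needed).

Old min = -14 at index 0
Change at index 5: -9 -> 55
Index 5 was NOT the min. New min = min(-14, 55). No rescan of other elements needed.
Needs rescan: no

Answer: no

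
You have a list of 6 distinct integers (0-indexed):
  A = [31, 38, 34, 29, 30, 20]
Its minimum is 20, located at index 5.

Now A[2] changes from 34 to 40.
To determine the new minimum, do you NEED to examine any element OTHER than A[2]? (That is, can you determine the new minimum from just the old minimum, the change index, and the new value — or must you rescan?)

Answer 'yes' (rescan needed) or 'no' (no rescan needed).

Old min = 20 at index 5
Change at index 2: 34 -> 40
Index 2 was NOT the min. New min = min(20, 40). No rescan of other elements needed.
Needs rescan: no

Answer: no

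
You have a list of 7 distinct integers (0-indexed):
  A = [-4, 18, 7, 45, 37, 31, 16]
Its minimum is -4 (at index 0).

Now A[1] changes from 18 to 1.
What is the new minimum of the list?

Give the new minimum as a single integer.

Answer: -4

Derivation:
Old min = -4 (at index 0)
Change: A[1] 18 -> 1
Changed element was NOT the old min.
  New min = min(old_min, new_val) = min(-4, 1) = -4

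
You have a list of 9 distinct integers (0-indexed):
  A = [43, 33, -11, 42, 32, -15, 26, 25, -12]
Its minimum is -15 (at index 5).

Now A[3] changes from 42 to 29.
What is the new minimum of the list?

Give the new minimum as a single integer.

Answer: -15

Derivation:
Old min = -15 (at index 5)
Change: A[3] 42 -> 29
Changed element was NOT the old min.
  New min = min(old_min, new_val) = min(-15, 29) = -15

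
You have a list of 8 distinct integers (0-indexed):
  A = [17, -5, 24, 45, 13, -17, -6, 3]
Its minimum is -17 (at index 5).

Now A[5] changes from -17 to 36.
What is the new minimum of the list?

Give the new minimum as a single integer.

Answer: -6

Derivation:
Old min = -17 (at index 5)
Change: A[5] -17 -> 36
Changed element WAS the min. Need to check: is 36 still <= all others?
  Min of remaining elements: -6
  New min = min(36, -6) = -6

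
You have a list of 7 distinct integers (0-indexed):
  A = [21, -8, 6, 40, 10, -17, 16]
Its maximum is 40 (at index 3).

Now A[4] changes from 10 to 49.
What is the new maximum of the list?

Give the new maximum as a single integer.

Old max = 40 (at index 3)
Change: A[4] 10 -> 49
Changed element was NOT the old max.
  New max = max(old_max, new_val) = max(40, 49) = 49

Answer: 49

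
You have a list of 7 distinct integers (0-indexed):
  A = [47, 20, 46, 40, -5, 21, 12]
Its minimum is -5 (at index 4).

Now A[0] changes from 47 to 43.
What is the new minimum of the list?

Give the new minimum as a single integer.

Old min = -5 (at index 4)
Change: A[0] 47 -> 43
Changed element was NOT the old min.
  New min = min(old_min, new_val) = min(-5, 43) = -5

Answer: -5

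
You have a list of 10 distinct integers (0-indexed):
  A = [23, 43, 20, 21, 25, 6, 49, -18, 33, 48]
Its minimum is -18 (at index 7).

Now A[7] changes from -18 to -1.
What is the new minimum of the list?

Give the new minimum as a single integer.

Answer: -1

Derivation:
Old min = -18 (at index 7)
Change: A[7] -18 -> -1
Changed element WAS the min. Need to check: is -1 still <= all others?
  Min of remaining elements: 6
  New min = min(-1, 6) = -1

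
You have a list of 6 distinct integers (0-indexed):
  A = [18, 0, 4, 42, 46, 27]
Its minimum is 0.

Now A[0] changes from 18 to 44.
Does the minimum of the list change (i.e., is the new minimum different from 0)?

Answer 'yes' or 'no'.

Old min = 0
Change: A[0] 18 -> 44
Changed element was NOT the min; min changes only if 44 < 0.
New min = 0; changed? no

Answer: no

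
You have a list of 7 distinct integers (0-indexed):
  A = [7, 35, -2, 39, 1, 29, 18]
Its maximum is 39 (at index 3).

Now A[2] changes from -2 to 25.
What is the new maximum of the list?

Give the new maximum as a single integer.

Old max = 39 (at index 3)
Change: A[2] -2 -> 25
Changed element was NOT the old max.
  New max = max(old_max, new_val) = max(39, 25) = 39

Answer: 39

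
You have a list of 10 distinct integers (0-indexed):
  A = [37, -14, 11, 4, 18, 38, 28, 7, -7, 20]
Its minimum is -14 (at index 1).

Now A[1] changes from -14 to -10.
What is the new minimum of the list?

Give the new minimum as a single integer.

Old min = -14 (at index 1)
Change: A[1] -14 -> -10
Changed element WAS the min. Need to check: is -10 still <= all others?
  Min of remaining elements: -7
  New min = min(-10, -7) = -10

Answer: -10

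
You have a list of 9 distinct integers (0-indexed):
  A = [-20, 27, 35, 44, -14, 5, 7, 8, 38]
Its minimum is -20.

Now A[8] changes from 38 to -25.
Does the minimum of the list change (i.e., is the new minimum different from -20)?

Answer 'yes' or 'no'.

Answer: yes

Derivation:
Old min = -20
Change: A[8] 38 -> -25
Changed element was NOT the min; min changes only if -25 < -20.
New min = -25; changed? yes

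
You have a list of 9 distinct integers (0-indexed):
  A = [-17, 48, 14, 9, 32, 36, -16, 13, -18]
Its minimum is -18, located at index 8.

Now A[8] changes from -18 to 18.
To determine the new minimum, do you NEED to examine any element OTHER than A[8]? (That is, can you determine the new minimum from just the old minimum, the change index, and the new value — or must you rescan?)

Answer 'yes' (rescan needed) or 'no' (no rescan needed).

Old min = -18 at index 8
Change at index 8: -18 -> 18
Index 8 WAS the min and new value 18 > old min -18. Must rescan other elements to find the new min.
Needs rescan: yes

Answer: yes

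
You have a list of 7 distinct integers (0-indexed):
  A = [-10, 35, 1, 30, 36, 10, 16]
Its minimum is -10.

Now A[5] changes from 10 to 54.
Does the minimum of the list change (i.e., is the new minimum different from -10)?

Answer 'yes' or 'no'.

Old min = -10
Change: A[5] 10 -> 54
Changed element was NOT the min; min changes only if 54 < -10.
New min = -10; changed? no

Answer: no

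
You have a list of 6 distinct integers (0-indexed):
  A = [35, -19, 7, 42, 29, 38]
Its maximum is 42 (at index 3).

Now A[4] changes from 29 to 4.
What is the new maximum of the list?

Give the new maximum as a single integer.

Old max = 42 (at index 3)
Change: A[4] 29 -> 4
Changed element was NOT the old max.
  New max = max(old_max, new_val) = max(42, 4) = 42

Answer: 42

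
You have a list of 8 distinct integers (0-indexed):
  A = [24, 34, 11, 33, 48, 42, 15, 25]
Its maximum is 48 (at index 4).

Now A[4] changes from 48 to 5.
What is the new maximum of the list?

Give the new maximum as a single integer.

Answer: 42

Derivation:
Old max = 48 (at index 4)
Change: A[4] 48 -> 5
Changed element WAS the max -> may need rescan.
  Max of remaining elements: 42
  New max = max(5, 42) = 42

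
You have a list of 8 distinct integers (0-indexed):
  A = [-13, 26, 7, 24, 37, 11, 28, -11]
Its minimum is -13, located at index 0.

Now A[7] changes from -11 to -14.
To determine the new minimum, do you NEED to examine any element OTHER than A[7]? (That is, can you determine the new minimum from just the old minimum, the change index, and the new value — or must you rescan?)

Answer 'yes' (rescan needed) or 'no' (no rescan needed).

Answer: no

Derivation:
Old min = -13 at index 0
Change at index 7: -11 -> -14
Index 7 was NOT the min. New min = min(-13, -14). No rescan of other elements needed.
Needs rescan: no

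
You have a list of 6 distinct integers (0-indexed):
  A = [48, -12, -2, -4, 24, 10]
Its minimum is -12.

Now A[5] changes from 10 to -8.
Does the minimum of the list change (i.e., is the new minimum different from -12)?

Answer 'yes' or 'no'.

Answer: no

Derivation:
Old min = -12
Change: A[5] 10 -> -8
Changed element was NOT the min; min changes only if -8 < -12.
New min = -12; changed? no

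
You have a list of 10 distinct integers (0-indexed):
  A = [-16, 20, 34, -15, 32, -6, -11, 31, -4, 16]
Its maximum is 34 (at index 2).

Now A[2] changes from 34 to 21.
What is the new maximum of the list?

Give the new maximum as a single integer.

Answer: 32

Derivation:
Old max = 34 (at index 2)
Change: A[2] 34 -> 21
Changed element WAS the max -> may need rescan.
  Max of remaining elements: 32
  New max = max(21, 32) = 32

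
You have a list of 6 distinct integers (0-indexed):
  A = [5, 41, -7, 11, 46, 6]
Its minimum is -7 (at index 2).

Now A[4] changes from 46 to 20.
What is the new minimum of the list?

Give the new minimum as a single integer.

Answer: -7

Derivation:
Old min = -7 (at index 2)
Change: A[4] 46 -> 20
Changed element was NOT the old min.
  New min = min(old_min, new_val) = min(-7, 20) = -7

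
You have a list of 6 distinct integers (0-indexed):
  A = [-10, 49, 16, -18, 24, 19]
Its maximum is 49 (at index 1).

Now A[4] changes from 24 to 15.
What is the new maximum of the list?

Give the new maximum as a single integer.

Answer: 49

Derivation:
Old max = 49 (at index 1)
Change: A[4] 24 -> 15
Changed element was NOT the old max.
  New max = max(old_max, new_val) = max(49, 15) = 49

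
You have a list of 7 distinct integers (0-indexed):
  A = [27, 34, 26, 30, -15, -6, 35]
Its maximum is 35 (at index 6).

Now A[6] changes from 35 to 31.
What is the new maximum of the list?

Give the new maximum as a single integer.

Old max = 35 (at index 6)
Change: A[6] 35 -> 31
Changed element WAS the max -> may need rescan.
  Max of remaining elements: 34
  New max = max(31, 34) = 34

Answer: 34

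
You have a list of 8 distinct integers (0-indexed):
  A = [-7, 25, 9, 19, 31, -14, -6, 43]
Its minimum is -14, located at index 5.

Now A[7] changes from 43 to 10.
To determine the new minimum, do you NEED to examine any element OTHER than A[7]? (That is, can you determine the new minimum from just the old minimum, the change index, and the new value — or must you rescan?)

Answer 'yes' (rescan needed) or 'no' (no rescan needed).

Answer: no

Derivation:
Old min = -14 at index 5
Change at index 7: 43 -> 10
Index 7 was NOT the min. New min = min(-14, 10). No rescan of other elements needed.
Needs rescan: no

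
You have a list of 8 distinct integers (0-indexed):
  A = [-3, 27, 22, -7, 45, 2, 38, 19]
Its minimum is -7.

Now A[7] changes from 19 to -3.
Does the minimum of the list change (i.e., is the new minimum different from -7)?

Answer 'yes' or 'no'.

Answer: no

Derivation:
Old min = -7
Change: A[7] 19 -> -3
Changed element was NOT the min; min changes only if -3 < -7.
New min = -7; changed? no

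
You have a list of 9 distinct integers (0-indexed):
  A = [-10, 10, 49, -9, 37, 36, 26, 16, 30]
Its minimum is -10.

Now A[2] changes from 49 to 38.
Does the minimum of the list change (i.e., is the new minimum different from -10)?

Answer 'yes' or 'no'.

Old min = -10
Change: A[2] 49 -> 38
Changed element was NOT the min; min changes only if 38 < -10.
New min = -10; changed? no

Answer: no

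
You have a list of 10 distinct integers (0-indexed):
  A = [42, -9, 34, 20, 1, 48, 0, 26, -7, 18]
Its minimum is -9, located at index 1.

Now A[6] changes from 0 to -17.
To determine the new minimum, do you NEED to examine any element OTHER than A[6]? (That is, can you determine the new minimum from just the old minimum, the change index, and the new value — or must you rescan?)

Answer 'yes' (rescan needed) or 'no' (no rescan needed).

Old min = -9 at index 1
Change at index 6: 0 -> -17
Index 6 was NOT the min. New min = min(-9, -17). No rescan of other elements needed.
Needs rescan: no

Answer: no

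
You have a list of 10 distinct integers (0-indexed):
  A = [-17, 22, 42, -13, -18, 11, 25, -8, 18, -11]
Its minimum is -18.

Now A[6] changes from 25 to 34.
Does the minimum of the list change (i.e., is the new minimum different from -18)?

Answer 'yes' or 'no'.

Old min = -18
Change: A[6] 25 -> 34
Changed element was NOT the min; min changes only if 34 < -18.
New min = -18; changed? no

Answer: no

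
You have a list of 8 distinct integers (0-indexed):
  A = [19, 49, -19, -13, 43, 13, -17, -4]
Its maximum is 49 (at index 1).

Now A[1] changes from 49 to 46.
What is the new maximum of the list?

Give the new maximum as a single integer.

Answer: 46

Derivation:
Old max = 49 (at index 1)
Change: A[1] 49 -> 46
Changed element WAS the max -> may need rescan.
  Max of remaining elements: 43
  New max = max(46, 43) = 46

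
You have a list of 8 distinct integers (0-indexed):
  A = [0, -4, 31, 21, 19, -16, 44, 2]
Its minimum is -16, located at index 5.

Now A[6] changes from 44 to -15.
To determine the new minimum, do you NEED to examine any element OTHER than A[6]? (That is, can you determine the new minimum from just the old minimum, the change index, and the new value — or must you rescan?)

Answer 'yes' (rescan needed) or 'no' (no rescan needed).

Old min = -16 at index 5
Change at index 6: 44 -> -15
Index 6 was NOT the min. New min = min(-16, -15). No rescan of other elements needed.
Needs rescan: no

Answer: no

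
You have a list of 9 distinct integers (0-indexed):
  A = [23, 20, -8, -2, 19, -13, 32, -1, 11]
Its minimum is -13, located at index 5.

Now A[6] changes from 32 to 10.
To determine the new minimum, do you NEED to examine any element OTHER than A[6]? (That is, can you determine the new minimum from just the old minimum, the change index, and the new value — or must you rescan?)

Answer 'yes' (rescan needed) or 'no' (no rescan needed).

Old min = -13 at index 5
Change at index 6: 32 -> 10
Index 6 was NOT the min. New min = min(-13, 10). No rescan of other elements needed.
Needs rescan: no

Answer: no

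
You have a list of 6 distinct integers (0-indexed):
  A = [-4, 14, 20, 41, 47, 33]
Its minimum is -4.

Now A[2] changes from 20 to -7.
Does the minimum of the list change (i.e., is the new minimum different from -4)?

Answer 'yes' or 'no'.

Old min = -4
Change: A[2] 20 -> -7
Changed element was NOT the min; min changes only if -7 < -4.
New min = -7; changed? yes

Answer: yes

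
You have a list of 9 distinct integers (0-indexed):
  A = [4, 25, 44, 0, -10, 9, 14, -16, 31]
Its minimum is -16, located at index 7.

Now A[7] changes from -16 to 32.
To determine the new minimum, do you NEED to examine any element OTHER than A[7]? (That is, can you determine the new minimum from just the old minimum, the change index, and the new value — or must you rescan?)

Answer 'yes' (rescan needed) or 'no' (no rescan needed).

Old min = -16 at index 7
Change at index 7: -16 -> 32
Index 7 WAS the min and new value 32 > old min -16. Must rescan other elements to find the new min.
Needs rescan: yes

Answer: yes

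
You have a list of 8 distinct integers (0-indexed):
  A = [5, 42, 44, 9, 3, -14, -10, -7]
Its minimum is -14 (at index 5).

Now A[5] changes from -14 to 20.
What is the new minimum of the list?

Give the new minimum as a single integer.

Answer: -10

Derivation:
Old min = -14 (at index 5)
Change: A[5] -14 -> 20
Changed element WAS the min. Need to check: is 20 still <= all others?
  Min of remaining elements: -10
  New min = min(20, -10) = -10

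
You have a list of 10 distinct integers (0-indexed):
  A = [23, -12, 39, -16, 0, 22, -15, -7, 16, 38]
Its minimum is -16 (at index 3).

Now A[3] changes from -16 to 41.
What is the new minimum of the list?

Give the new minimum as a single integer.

Answer: -15

Derivation:
Old min = -16 (at index 3)
Change: A[3] -16 -> 41
Changed element WAS the min. Need to check: is 41 still <= all others?
  Min of remaining elements: -15
  New min = min(41, -15) = -15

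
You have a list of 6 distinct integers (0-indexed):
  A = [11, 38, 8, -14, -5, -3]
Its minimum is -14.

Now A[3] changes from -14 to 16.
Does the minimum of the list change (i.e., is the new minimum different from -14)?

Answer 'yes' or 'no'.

Answer: yes

Derivation:
Old min = -14
Change: A[3] -14 -> 16
Changed element was the min; new min must be rechecked.
New min = -5; changed? yes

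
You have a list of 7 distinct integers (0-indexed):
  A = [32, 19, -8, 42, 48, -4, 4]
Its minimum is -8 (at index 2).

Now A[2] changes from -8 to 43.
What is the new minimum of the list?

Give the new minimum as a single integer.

Answer: -4

Derivation:
Old min = -8 (at index 2)
Change: A[2] -8 -> 43
Changed element WAS the min. Need to check: is 43 still <= all others?
  Min of remaining elements: -4
  New min = min(43, -4) = -4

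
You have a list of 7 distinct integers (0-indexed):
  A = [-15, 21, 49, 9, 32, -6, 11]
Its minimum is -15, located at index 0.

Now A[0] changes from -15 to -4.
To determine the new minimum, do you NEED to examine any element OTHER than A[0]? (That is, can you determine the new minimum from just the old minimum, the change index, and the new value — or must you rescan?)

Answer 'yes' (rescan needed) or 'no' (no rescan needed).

Answer: yes

Derivation:
Old min = -15 at index 0
Change at index 0: -15 -> -4
Index 0 WAS the min and new value -4 > old min -15. Must rescan other elements to find the new min.
Needs rescan: yes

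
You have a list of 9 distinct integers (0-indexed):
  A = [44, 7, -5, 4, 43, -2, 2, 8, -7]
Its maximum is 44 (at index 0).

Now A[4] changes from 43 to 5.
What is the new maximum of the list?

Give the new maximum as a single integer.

Answer: 44

Derivation:
Old max = 44 (at index 0)
Change: A[4] 43 -> 5
Changed element was NOT the old max.
  New max = max(old_max, new_val) = max(44, 5) = 44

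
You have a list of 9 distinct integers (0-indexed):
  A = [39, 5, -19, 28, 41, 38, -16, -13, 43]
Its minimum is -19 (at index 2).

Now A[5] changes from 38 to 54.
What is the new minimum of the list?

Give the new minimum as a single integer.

Old min = -19 (at index 2)
Change: A[5] 38 -> 54
Changed element was NOT the old min.
  New min = min(old_min, new_val) = min(-19, 54) = -19

Answer: -19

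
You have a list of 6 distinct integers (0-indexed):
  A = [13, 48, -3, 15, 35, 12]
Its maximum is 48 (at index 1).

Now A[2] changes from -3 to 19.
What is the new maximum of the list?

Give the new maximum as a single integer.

Answer: 48

Derivation:
Old max = 48 (at index 1)
Change: A[2] -3 -> 19
Changed element was NOT the old max.
  New max = max(old_max, new_val) = max(48, 19) = 48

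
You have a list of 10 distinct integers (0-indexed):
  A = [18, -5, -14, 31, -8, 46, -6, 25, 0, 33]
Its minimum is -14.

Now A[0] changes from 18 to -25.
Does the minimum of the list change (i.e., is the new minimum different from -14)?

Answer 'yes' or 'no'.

Old min = -14
Change: A[0] 18 -> -25
Changed element was NOT the min; min changes only if -25 < -14.
New min = -25; changed? yes

Answer: yes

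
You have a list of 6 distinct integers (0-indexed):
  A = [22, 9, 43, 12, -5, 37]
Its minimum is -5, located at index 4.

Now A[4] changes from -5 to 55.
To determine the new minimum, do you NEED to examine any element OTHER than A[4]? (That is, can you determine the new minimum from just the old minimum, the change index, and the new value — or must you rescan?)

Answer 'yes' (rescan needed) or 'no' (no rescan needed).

Answer: yes

Derivation:
Old min = -5 at index 4
Change at index 4: -5 -> 55
Index 4 WAS the min and new value 55 > old min -5. Must rescan other elements to find the new min.
Needs rescan: yes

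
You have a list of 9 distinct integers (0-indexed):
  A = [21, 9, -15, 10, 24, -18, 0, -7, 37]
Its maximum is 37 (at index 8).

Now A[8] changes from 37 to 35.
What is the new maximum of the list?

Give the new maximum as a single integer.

Answer: 35

Derivation:
Old max = 37 (at index 8)
Change: A[8] 37 -> 35
Changed element WAS the max -> may need rescan.
  Max of remaining elements: 24
  New max = max(35, 24) = 35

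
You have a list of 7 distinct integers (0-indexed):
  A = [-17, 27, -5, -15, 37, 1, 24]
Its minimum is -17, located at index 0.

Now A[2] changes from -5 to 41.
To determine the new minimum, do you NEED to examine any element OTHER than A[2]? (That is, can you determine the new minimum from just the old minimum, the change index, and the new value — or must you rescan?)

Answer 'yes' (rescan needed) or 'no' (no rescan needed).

Old min = -17 at index 0
Change at index 2: -5 -> 41
Index 2 was NOT the min. New min = min(-17, 41). No rescan of other elements needed.
Needs rescan: no

Answer: no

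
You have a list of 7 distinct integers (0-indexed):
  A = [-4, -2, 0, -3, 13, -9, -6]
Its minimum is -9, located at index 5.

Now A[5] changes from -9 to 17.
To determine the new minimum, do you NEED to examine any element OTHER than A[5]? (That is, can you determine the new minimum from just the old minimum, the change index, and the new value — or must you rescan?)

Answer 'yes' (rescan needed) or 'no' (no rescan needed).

Answer: yes

Derivation:
Old min = -9 at index 5
Change at index 5: -9 -> 17
Index 5 WAS the min and new value 17 > old min -9. Must rescan other elements to find the new min.
Needs rescan: yes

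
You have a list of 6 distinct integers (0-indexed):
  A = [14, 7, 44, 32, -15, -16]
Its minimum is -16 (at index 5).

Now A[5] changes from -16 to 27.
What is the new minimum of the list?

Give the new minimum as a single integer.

Answer: -15

Derivation:
Old min = -16 (at index 5)
Change: A[5] -16 -> 27
Changed element WAS the min. Need to check: is 27 still <= all others?
  Min of remaining elements: -15
  New min = min(27, -15) = -15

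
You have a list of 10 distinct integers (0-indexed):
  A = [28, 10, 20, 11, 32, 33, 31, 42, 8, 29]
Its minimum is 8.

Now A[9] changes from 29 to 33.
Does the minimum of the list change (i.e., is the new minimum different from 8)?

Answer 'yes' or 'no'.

Old min = 8
Change: A[9] 29 -> 33
Changed element was NOT the min; min changes only if 33 < 8.
New min = 8; changed? no

Answer: no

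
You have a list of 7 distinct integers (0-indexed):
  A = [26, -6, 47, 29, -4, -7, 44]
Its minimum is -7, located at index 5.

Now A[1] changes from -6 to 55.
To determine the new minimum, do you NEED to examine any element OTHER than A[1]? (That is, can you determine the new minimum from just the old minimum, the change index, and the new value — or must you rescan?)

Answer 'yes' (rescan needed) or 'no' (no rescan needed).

Old min = -7 at index 5
Change at index 1: -6 -> 55
Index 1 was NOT the min. New min = min(-7, 55). No rescan of other elements needed.
Needs rescan: no

Answer: no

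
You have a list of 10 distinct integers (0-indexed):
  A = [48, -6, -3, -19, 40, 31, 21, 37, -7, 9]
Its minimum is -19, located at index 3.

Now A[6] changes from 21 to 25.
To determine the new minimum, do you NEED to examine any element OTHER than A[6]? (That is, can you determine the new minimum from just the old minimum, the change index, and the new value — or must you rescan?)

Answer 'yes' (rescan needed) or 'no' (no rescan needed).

Old min = -19 at index 3
Change at index 6: 21 -> 25
Index 6 was NOT the min. New min = min(-19, 25). No rescan of other elements needed.
Needs rescan: no

Answer: no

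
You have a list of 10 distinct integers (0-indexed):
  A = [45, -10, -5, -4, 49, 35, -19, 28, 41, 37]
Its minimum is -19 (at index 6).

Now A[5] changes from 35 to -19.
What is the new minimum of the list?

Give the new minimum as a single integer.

Old min = -19 (at index 6)
Change: A[5] 35 -> -19
Changed element was NOT the old min.
  New min = min(old_min, new_val) = min(-19, -19) = -19

Answer: -19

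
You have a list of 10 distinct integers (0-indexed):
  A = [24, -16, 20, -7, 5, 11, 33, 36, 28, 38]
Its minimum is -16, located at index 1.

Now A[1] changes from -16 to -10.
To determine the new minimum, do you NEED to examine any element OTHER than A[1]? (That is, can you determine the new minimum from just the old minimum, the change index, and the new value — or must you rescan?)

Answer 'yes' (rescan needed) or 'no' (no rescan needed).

Answer: yes

Derivation:
Old min = -16 at index 1
Change at index 1: -16 -> -10
Index 1 WAS the min and new value -10 > old min -16. Must rescan other elements to find the new min.
Needs rescan: yes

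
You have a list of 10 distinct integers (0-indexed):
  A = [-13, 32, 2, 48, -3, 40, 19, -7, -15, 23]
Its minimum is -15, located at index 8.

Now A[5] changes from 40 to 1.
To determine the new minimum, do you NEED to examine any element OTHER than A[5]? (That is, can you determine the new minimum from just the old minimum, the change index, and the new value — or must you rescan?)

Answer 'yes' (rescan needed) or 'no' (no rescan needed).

Old min = -15 at index 8
Change at index 5: 40 -> 1
Index 5 was NOT the min. New min = min(-15, 1). No rescan of other elements needed.
Needs rescan: no

Answer: no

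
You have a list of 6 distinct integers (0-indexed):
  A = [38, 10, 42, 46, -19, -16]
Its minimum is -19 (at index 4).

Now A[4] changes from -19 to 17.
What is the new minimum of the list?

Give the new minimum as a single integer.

Answer: -16

Derivation:
Old min = -19 (at index 4)
Change: A[4] -19 -> 17
Changed element WAS the min. Need to check: is 17 still <= all others?
  Min of remaining elements: -16
  New min = min(17, -16) = -16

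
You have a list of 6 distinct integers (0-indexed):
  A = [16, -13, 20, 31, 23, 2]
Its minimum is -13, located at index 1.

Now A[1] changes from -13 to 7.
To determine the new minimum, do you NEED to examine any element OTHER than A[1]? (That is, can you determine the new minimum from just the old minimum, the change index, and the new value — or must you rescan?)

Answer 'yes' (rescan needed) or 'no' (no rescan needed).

Answer: yes

Derivation:
Old min = -13 at index 1
Change at index 1: -13 -> 7
Index 1 WAS the min and new value 7 > old min -13. Must rescan other elements to find the new min.
Needs rescan: yes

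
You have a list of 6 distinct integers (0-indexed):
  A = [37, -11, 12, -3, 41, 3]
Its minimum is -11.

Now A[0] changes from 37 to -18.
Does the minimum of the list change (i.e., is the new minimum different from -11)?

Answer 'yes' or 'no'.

Answer: yes

Derivation:
Old min = -11
Change: A[0] 37 -> -18
Changed element was NOT the min; min changes only if -18 < -11.
New min = -18; changed? yes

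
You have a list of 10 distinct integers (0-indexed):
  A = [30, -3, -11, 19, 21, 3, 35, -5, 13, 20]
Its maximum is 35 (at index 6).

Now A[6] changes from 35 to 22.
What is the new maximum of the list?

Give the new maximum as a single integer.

Old max = 35 (at index 6)
Change: A[6] 35 -> 22
Changed element WAS the max -> may need rescan.
  Max of remaining elements: 30
  New max = max(22, 30) = 30

Answer: 30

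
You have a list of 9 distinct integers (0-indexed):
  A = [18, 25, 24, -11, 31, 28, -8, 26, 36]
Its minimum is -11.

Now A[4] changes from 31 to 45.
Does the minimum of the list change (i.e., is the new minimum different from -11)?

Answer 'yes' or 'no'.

Old min = -11
Change: A[4] 31 -> 45
Changed element was NOT the min; min changes only if 45 < -11.
New min = -11; changed? no

Answer: no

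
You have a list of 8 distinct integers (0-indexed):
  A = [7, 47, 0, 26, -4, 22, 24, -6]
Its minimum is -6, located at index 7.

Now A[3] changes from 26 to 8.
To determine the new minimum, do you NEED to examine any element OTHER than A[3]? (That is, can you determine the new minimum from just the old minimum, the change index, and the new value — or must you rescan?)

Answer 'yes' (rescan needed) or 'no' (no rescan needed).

Answer: no

Derivation:
Old min = -6 at index 7
Change at index 3: 26 -> 8
Index 3 was NOT the min. New min = min(-6, 8). No rescan of other elements needed.
Needs rescan: no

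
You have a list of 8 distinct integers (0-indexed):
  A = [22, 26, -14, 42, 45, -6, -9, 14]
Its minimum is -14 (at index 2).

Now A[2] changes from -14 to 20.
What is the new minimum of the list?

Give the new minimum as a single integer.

Answer: -9

Derivation:
Old min = -14 (at index 2)
Change: A[2] -14 -> 20
Changed element WAS the min. Need to check: is 20 still <= all others?
  Min of remaining elements: -9
  New min = min(20, -9) = -9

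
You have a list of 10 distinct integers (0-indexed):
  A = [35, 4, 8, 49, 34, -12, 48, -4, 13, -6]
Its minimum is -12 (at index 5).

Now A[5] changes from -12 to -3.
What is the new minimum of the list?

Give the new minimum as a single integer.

Answer: -6

Derivation:
Old min = -12 (at index 5)
Change: A[5] -12 -> -3
Changed element WAS the min. Need to check: is -3 still <= all others?
  Min of remaining elements: -6
  New min = min(-3, -6) = -6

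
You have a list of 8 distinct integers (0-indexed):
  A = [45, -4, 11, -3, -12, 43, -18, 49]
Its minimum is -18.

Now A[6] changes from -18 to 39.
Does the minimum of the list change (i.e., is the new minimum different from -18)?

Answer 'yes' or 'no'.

Old min = -18
Change: A[6] -18 -> 39
Changed element was the min; new min must be rechecked.
New min = -12; changed? yes

Answer: yes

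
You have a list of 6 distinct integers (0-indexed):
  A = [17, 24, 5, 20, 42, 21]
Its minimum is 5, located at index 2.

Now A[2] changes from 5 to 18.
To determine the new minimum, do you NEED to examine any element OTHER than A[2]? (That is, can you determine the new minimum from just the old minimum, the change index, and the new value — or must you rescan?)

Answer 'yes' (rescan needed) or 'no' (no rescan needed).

Old min = 5 at index 2
Change at index 2: 5 -> 18
Index 2 WAS the min and new value 18 > old min 5. Must rescan other elements to find the new min.
Needs rescan: yes

Answer: yes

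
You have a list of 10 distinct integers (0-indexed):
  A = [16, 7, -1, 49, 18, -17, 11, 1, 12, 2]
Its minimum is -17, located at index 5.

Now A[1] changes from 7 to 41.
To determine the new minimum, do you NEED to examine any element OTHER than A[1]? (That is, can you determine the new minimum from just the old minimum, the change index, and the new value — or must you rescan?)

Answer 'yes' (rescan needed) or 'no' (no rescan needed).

Old min = -17 at index 5
Change at index 1: 7 -> 41
Index 1 was NOT the min. New min = min(-17, 41). No rescan of other elements needed.
Needs rescan: no

Answer: no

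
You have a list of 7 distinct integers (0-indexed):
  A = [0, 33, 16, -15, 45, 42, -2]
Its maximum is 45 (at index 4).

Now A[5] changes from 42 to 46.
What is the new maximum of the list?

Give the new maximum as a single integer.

Old max = 45 (at index 4)
Change: A[5] 42 -> 46
Changed element was NOT the old max.
  New max = max(old_max, new_val) = max(45, 46) = 46

Answer: 46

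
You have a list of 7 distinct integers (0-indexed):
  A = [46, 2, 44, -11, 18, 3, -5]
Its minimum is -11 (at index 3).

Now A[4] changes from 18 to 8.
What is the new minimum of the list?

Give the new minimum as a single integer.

Answer: -11

Derivation:
Old min = -11 (at index 3)
Change: A[4] 18 -> 8
Changed element was NOT the old min.
  New min = min(old_min, new_val) = min(-11, 8) = -11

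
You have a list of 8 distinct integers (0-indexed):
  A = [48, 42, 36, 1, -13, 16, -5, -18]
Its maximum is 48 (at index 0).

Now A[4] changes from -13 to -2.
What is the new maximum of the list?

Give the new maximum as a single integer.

Old max = 48 (at index 0)
Change: A[4] -13 -> -2
Changed element was NOT the old max.
  New max = max(old_max, new_val) = max(48, -2) = 48

Answer: 48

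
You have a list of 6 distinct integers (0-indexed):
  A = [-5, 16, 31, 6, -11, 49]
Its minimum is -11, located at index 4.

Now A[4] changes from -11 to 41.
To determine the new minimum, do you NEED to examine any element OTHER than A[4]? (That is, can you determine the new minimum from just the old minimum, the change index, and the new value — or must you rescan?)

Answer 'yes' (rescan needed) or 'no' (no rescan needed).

Old min = -11 at index 4
Change at index 4: -11 -> 41
Index 4 WAS the min and new value 41 > old min -11. Must rescan other elements to find the new min.
Needs rescan: yes

Answer: yes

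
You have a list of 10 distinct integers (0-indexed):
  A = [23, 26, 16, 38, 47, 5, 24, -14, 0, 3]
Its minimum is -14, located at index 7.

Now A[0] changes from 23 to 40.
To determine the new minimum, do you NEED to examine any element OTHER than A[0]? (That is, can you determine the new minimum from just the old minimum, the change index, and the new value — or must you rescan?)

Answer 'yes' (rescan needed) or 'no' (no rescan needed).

Answer: no

Derivation:
Old min = -14 at index 7
Change at index 0: 23 -> 40
Index 0 was NOT the min. New min = min(-14, 40). No rescan of other elements needed.
Needs rescan: no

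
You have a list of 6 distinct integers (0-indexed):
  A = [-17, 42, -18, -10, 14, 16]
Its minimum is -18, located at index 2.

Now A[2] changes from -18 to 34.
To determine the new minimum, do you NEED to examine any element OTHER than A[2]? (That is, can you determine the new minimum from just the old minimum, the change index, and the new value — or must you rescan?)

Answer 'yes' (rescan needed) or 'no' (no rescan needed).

Answer: yes

Derivation:
Old min = -18 at index 2
Change at index 2: -18 -> 34
Index 2 WAS the min and new value 34 > old min -18. Must rescan other elements to find the new min.
Needs rescan: yes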